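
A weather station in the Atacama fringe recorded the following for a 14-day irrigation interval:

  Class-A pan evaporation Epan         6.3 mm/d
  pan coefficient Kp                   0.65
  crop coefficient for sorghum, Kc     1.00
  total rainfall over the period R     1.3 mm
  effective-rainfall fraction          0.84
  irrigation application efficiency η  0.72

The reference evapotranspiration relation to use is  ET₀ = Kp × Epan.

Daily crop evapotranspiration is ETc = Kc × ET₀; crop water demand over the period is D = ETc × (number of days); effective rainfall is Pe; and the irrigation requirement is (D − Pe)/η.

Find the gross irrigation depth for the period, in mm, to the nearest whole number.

78 mm

ET₀ = 0.65 × 6.3 = 4.0950 mm/d
ETc = Kc × ET₀ = 1.00 × 4.0950 = 4.0950 mm/d
Crop demand D = ETc × 14 d = 4.0950 × 14 = 57.330 mm
Pe = 0.84 × 1.3 = 1.092 mm
D − Pe = 57.330 − 1.092 = 56.238 mm
Gross irrigation = 56.238 / 0.72 = 78.108 mm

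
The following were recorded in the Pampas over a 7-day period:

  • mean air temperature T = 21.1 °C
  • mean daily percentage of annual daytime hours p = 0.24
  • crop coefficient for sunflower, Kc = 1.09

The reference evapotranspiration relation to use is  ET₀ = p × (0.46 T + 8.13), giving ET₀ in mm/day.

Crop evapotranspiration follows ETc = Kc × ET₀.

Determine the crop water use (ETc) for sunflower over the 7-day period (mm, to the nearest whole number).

ET₀ = 0.24 × (0.46 × 21.1 + 8.13) = 0.24 × 17.836 = 4.2806 mm/d
ETc = Kc × ET₀ = 1.09 × 4.2806 = 4.6659 mm/d
Over 7 days: 4.6659 × 7 = 32.661 mm

33 mm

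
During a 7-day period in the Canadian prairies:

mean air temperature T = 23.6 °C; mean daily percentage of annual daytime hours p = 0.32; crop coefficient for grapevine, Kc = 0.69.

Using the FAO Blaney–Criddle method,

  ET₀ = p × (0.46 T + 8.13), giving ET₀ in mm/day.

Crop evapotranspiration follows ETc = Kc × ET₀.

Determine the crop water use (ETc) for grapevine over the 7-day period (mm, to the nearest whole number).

ET₀ = 0.32 × (0.46 × 23.6 + 8.13) = 0.32 × 18.986 = 6.0755 mm/d
ETc = Kc × ET₀ = 0.69 × 6.0755 = 4.1921 mm/d
Over 7 days: 4.1921 × 7 = 29.345 mm

29 mm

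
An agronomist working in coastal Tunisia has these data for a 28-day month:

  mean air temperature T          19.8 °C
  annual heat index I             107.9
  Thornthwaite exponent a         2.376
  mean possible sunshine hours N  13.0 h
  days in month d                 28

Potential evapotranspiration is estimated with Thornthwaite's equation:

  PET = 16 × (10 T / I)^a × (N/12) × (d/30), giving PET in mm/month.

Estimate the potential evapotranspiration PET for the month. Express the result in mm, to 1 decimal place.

10T/I = 10 × 19.8 / 107.9 = 1.8350
(10T/I)^a = 1.8350^2.376 = 4.2306
Uncorrected PET = 16 × 4.2306 = 67.690 mm
Correction = (N/12)(d/30) = (13.0/12)(28/30) = 1.0111
PET = 67.690 × 1.0111 = 68.441 mm/month

68.4 mm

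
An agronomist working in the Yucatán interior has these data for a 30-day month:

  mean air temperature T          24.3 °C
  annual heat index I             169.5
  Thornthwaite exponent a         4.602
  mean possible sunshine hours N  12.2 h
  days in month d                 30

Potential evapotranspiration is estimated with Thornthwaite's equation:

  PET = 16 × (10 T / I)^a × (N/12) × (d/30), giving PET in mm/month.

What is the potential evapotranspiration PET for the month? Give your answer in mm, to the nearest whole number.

10T/I = 10 × 24.3 / 169.5 = 1.4336
(10T/I)^a = 1.4336^4.602 = 5.2466
Uncorrected PET = 16 × 5.2466 = 83.946 mm
Correction = (N/12)(d/30) = (12.2/12)(30/30) = 1.0167
PET = 83.946 × 1.0167 = 85.348 mm/month

85 mm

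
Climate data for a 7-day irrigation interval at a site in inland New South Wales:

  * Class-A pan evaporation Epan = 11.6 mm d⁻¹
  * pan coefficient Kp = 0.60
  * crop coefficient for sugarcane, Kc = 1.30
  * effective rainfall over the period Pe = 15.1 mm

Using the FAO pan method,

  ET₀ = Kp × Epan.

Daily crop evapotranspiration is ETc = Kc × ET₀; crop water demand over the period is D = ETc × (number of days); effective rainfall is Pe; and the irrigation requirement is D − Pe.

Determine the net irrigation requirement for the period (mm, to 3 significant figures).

48.2 mm

ET₀ = 0.60 × 11.6 = 6.9600 mm/d
ETc = Kc × ET₀ = 1.30 × 6.9600 = 9.0480 mm/d
Crop demand D = ETc × 7 d = 9.0480 × 7 = 63.336 mm
D − Pe = 63.336 − 15.1 = 48.236 mm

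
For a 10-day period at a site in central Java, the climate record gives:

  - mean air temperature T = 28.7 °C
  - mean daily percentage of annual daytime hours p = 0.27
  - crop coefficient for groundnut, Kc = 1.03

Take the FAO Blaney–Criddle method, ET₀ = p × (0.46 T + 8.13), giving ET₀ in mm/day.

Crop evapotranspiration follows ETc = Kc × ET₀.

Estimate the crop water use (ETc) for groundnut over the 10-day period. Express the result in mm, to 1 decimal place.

ET₀ = 0.27 × (0.46 × 28.7 + 8.13) = 0.27 × 21.332 = 5.7596 mm/d
ETc = Kc × ET₀ = 1.03 × 5.7596 = 5.9324 mm/d
Over 10 days: 5.9324 × 10 = 59.324 mm

59.3 mm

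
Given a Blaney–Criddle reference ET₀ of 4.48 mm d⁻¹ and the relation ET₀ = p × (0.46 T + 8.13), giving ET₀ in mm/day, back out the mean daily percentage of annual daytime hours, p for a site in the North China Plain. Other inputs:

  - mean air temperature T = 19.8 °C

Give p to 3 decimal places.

0.260

p = ET₀ / (0.46 T + 8.13) = 4.48 / (0.46 × 19.8 + 8.13) = 4.48 / 17.238 = 0.2599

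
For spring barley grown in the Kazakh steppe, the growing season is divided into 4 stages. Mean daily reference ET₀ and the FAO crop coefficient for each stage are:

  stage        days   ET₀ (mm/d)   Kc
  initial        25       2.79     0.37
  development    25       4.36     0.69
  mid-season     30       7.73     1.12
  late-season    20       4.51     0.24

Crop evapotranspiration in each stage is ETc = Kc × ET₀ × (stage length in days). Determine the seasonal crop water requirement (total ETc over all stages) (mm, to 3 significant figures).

initial: 0.37 × 2.79 × 25 = 25.81 mm
development: 0.69 × 4.36 × 25 = 75.21 mm
mid-season: 1.12 × 7.73 × 30 = 259.73 mm
late-season: 0.24 × 4.51 × 20 = 21.65 mm
Seasonal total = 382.40 mm

382 mm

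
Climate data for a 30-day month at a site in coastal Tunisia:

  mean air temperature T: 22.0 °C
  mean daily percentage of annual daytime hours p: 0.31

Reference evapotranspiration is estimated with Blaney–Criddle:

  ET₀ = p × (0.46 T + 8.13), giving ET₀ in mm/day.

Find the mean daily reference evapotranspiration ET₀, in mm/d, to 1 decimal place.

5.7 mm/d

ET₀ = 0.31 × (0.46 × 22.0 + 8.13) = 0.31 × 18.250 = 5.6575 mm/d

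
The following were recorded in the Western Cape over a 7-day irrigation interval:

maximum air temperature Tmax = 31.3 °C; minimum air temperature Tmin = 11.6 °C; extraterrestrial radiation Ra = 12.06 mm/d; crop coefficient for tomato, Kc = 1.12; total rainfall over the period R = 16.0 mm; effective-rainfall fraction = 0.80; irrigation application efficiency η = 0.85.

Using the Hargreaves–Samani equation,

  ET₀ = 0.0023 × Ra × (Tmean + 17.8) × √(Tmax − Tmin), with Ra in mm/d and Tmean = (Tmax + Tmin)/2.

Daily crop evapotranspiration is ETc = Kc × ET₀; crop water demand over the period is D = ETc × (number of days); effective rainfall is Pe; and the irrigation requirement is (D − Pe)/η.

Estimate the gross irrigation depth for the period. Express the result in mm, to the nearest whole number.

30 mm

Tmean = (31.3 + 11.6)/2 = 21.45 °C
ET₀ = 0.0023 × 12.06 × (21.45 + 17.8) × √19.7 = 0.0023 × 12.06 × 39.25 × 4.4385 = 4.8323 mm/d
ETc = Kc × ET₀ = 1.12 × 4.8323 = 5.4122 mm/d
Crop demand D = ETc × 7 d = 5.4122 × 7 = 37.885 mm
Pe = 0.80 × 16.0 = 12.800 mm
D − Pe = 37.885 − 12.800 = 25.085 mm
Gross irrigation = 25.085 / 0.85 = 29.512 mm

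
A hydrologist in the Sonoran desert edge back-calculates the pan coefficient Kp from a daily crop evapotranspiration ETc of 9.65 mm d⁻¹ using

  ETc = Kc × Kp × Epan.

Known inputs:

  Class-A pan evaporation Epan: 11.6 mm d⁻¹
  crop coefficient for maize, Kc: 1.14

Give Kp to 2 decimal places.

0.73

ETc = Kc × Kp × Epan  ⇒  Kp = ETc / (Kc × Epan)
Kp = 9.65 / (1.14 × 11.6) = 9.65 / 13.224 = 0.7297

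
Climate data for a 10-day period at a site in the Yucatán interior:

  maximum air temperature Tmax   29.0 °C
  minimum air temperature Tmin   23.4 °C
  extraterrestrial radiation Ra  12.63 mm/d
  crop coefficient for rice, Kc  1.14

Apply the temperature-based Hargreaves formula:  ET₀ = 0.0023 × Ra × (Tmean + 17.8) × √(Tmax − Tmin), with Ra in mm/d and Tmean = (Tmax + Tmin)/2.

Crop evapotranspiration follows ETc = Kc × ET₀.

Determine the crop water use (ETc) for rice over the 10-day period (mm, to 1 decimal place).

34.5 mm

Tmean = (29.0 + 23.4)/2 = 26.20 °C
ET₀ = 0.0023 × 12.63 × (26.20 + 17.8) × √5.6 = 0.0023 × 12.63 × 44.00 × 2.3664 = 3.0246 mm/d
ETc = Kc × ET₀ = 1.14 × 3.0246 = 3.4480 mm/d
Over 10 days: 3.4480 × 10 = 34.480 mm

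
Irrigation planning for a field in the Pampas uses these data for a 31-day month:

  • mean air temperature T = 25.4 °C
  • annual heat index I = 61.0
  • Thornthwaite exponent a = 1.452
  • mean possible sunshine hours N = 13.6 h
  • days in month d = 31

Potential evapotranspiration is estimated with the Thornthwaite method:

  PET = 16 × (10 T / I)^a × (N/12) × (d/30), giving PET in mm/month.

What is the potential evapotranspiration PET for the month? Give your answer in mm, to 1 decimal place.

10T/I = 10 × 25.4 / 61.0 = 4.1639
(10T/I)^a = 4.1639^1.452 = 7.9344
Uncorrected PET = 16 × 7.9344 = 126.950 mm
Correction = (N/12)(d/30) = (13.6/12)(31/30) = 1.1711
PET = 126.950 × 1.1711 = 148.671 mm/month

148.7 mm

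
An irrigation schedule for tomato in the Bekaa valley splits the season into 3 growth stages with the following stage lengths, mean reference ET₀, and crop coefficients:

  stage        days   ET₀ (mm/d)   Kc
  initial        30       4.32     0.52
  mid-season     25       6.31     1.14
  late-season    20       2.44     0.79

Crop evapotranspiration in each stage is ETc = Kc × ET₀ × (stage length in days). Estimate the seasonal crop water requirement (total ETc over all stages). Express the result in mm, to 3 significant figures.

initial: 0.52 × 4.32 × 30 = 67.39 mm
mid-season: 1.14 × 6.31 × 25 = 179.84 mm
late-season: 0.79 × 2.44 × 20 = 38.55 mm
Seasonal total = 285.78 mm

286 mm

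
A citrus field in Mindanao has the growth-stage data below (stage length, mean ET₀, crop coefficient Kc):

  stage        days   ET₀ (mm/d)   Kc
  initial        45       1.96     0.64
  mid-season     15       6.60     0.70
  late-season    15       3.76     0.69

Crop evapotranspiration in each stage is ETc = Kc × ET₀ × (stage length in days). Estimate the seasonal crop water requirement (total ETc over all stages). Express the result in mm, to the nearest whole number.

165 mm

initial: 0.64 × 1.96 × 45 = 56.45 mm
mid-season: 0.70 × 6.60 × 15 = 69.30 mm
late-season: 0.69 × 3.76 × 15 = 38.92 mm
Seasonal total = 164.67 mm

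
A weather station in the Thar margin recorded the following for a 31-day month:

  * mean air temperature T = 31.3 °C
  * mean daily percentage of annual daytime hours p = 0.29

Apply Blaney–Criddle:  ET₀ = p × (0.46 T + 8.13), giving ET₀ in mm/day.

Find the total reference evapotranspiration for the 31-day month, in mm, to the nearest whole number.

ET₀ = 0.29 × (0.46 × 31.3 + 8.13) = 0.29 × 22.528 = 6.5331 mm/d
Monthly total = 6.5331 × 31 = 202.526 mm

203 mm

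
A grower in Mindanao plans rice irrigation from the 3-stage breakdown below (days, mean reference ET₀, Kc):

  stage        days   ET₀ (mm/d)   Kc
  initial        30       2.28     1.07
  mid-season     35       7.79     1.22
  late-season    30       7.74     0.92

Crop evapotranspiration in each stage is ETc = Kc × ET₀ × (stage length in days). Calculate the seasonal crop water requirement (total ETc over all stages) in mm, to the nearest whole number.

619 mm

initial: 1.07 × 2.28 × 30 = 73.19 mm
mid-season: 1.22 × 7.79 × 35 = 332.63 mm
late-season: 0.92 × 7.74 × 30 = 213.62 mm
Seasonal total = 619.44 mm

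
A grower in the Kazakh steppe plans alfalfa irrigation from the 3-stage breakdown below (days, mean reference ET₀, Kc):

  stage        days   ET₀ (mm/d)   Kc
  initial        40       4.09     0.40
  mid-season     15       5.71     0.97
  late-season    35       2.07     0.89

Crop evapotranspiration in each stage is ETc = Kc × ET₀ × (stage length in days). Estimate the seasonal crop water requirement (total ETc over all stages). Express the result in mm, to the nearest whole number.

213 mm

initial: 0.40 × 4.09 × 40 = 65.44 mm
mid-season: 0.97 × 5.71 × 15 = 83.08 mm
late-season: 0.89 × 2.07 × 35 = 64.48 mm
Seasonal total = 213.00 mm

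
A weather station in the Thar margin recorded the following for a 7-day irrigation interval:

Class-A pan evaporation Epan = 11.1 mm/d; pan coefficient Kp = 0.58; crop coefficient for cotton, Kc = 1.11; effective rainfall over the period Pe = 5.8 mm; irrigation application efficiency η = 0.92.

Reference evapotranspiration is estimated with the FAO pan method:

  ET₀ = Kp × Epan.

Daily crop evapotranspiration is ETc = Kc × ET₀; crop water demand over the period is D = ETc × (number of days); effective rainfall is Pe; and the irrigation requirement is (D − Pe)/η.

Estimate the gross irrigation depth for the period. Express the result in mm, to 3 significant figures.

ET₀ = 0.58 × 11.1 = 6.4380 mm/d
ETc = Kc × ET₀ = 1.11 × 6.4380 = 7.1462 mm/d
Crop demand D = ETc × 7 d = 7.1462 × 7 = 50.023 mm
D − Pe = 50.023 − 5.8 = 44.223 mm
Gross irrigation = 44.223 / 0.92 = 48.068 mm

48.1 mm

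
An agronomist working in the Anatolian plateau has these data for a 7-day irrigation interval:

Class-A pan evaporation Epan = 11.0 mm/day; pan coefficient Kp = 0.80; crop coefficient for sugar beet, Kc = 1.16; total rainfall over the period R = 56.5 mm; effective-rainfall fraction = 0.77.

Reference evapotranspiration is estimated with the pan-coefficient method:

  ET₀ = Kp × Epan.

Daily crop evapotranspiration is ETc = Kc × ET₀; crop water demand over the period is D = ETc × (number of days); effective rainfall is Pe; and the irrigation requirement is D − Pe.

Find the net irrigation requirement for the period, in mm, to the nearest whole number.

ET₀ = 0.80 × 11.0 = 8.8000 mm/d
ETc = Kc × ET₀ = 1.16 × 8.8000 = 10.2080 mm/d
Crop demand D = ETc × 7 d = 10.2080 × 7 = 71.456 mm
Pe = 0.77 × 56.5 = 43.505 mm
D − Pe = 71.456 − 43.505 = 27.951 mm

28 mm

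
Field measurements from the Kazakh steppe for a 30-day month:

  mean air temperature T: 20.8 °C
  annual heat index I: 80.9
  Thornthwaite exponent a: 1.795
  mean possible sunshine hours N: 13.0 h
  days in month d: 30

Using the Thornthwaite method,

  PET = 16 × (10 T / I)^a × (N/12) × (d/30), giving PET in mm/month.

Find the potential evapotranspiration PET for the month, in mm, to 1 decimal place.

10T/I = 10 × 20.8 / 80.9 = 2.5711
(10T/I)^a = 2.5711^1.795 = 5.4471
Uncorrected PET = 16 × 5.4471 = 87.154 mm
Correction = (N/12)(d/30) = (13.0/12)(30/30) = 1.0833
PET = 87.154 × 1.0833 = 94.414 mm/month

94.4 mm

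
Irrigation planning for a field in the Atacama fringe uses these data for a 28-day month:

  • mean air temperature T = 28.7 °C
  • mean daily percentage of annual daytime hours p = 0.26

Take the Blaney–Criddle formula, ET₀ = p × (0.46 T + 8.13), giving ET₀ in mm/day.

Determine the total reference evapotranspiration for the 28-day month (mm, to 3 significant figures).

ET₀ = 0.26 × (0.46 × 28.7 + 8.13) = 0.26 × 21.332 = 5.5463 mm/d
Monthly total = 5.5463 × 28 = 155.296 mm

155 mm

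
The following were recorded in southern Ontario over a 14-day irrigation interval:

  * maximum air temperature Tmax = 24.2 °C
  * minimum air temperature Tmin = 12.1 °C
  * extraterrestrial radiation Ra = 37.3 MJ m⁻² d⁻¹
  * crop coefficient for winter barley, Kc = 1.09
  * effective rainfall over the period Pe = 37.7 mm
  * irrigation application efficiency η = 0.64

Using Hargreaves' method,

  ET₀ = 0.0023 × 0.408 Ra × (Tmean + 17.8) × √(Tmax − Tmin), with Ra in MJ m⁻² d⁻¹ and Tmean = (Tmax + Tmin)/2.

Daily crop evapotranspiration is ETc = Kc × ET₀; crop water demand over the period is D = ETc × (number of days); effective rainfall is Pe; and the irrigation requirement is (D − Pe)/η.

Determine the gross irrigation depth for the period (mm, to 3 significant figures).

45.5 mm

Tmean = (24.2 + 12.1)/2 = 18.15 °C
0.408 Ra = 0.408 × 37.3 = 15.2184 mm/d equivalent
ET₀ = 0.0023 × 15.2184 × (18.15 + 17.8) × √12.1 = 0.0023 × 15.2184 × 35.95 × 3.4785 = 4.3771 mm/d
ETc = Kc × ET₀ = 1.09 × 4.3771 = 4.7710 mm/d
Crop demand D = ETc × 14 d = 4.7710 × 14 = 66.794 mm
D − Pe = 66.794 − 37.7 = 29.094 mm
Gross irrigation = 29.094 / 0.64 = 45.459 mm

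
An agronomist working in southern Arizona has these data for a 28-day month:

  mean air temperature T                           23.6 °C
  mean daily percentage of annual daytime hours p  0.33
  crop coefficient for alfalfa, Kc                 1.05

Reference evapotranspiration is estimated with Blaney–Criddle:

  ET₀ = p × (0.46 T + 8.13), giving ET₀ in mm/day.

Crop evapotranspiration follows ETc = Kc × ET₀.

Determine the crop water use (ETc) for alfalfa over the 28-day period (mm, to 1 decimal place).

184.2 mm

ET₀ = 0.33 × (0.46 × 23.6 + 8.13) = 0.33 × 18.986 = 6.2654 mm/d
ETc = Kc × ET₀ = 1.05 × 6.2654 = 6.5787 mm/d
Over 28 days: 6.5787 × 28 = 184.204 mm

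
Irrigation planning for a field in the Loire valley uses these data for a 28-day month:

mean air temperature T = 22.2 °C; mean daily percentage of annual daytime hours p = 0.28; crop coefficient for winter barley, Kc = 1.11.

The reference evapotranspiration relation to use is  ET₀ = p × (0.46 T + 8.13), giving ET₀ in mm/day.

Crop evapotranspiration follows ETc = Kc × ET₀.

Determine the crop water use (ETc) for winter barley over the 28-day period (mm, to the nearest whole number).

160 mm

ET₀ = 0.28 × (0.46 × 22.2 + 8.13) = 0.28 × 18.342 = 5.1358 mm/d
ETc = Kc × ET₀ = 1.11 × 5.1358 = 5.7007 mm/d
Over 28 days: 5.7007 × 28 = 159.620 mm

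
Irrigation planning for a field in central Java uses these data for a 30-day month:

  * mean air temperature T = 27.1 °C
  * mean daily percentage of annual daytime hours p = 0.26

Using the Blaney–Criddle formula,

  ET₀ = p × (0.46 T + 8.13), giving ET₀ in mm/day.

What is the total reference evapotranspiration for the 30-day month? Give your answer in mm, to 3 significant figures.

ET₀ = 0.26 × (0.46 × 27.1 + 8.13) = 0.26 × 20.596 = 5.3550 mm/d
Monthly total = 5.3550 × 30 = 160.650 mm

161 mm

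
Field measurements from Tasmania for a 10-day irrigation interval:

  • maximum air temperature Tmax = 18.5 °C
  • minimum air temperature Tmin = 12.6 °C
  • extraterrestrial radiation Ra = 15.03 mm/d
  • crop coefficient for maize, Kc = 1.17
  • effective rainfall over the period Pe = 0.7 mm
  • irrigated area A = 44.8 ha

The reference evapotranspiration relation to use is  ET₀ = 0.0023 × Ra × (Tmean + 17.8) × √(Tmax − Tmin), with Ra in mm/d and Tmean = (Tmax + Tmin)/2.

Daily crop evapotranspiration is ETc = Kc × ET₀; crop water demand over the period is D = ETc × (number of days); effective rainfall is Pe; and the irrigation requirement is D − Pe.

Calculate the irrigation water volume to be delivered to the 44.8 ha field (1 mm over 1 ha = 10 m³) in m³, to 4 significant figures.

14360 m³

Tmean = (18.5 + 12.6)/2 = 15.55 °C
ET₀ = 0.0023 × 15.03 × (15.55 + 17.8) × √5.9 = 0.0023 × 15.03 × 33.35 × 2.4290 = 2.8003 mm/d
ETc = Kc × ET₀ = 1.17 × 2.8003 = 3.2764 mm/d
Crop demand D = ETc × 10 d = 3.2764 × 10 = 32.764 mm
D − Pe = 32.764 − 0.7 = 32.064 mm
Volume = 32.064 mm × 44.8 ha × 10 = 14364.7 m³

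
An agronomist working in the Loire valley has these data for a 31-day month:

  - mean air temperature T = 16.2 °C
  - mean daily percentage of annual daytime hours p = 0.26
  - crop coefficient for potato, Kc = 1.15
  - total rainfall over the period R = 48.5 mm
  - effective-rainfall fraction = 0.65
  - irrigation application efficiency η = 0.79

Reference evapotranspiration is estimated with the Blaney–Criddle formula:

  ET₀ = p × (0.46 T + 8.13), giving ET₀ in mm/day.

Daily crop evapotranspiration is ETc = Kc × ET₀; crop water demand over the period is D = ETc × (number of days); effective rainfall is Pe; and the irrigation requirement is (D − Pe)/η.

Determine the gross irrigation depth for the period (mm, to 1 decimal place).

ET₀ = 0.26 × (0.46 × 16.2 + 8.13) = 0.26 × 15.582 = 4.0513 mm/d
ETc = Kc × ET₀ = 1.15 × 4.0513 = 4.6590 mm/d
Crop demand D = ETc × 31 d = 4.6590 × 31 = 144.429 mm
Pe = 0.65 × 48.5 = 31.525 mm
D − Pe = 144.429 − 31.525 = 112.904 mm
Gross irrigation = 112.904 / 0.79 = 142.916 mm

142.9 mm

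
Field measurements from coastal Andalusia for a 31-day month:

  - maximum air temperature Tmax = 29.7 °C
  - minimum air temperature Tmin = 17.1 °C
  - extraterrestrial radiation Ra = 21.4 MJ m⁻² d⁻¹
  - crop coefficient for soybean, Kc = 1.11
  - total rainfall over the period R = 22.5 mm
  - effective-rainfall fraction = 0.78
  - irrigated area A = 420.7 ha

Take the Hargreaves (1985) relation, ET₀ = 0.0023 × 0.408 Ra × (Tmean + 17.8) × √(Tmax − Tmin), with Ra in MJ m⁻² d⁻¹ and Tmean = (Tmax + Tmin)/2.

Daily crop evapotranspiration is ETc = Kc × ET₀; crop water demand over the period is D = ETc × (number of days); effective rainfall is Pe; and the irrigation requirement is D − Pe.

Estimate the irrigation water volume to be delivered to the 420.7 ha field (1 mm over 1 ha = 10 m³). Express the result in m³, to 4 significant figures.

Tmean = (29.7 + 17.1)/2 = 23.40 °C
0.408 Ra = 0.408 × 21.4 = 8.7312 mm/d equivalent
ET₀ = 0.0023 × 8.7312 × (23.40 + 17.8) × √12.6 = 0.0023 × 8.7312 × 41.20 × 3.5496 = 2.9368 mm/d
ETc = Kc × ET₀ = 1.11 × 2.9368 = 3.2598 mm/d
Crop demand D = ETc × 31 d = 3.2598 × 31 = 101.054 mm
Pe = 0.78 × 22.5 = 17.550 mm
D − Pe = 101.054 − 17.550 = 83.504 mm
Volume = 83.504 mm × 420.7 ha × 10 = 351301.3 m³

351300 m³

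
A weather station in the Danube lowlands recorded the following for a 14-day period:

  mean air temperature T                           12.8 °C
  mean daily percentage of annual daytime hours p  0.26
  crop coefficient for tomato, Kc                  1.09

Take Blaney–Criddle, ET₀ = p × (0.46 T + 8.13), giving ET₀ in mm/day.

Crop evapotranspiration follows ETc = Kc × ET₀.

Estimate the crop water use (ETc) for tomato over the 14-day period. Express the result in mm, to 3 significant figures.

ET₀ = 0.26 × (0.46 × 12.8 + 8.13) = 0.26 × 14.018 = 3.6447 mm/d
ETc = Kc × ET₀ = 1.09 × 3.6447 = 3.9727 mm/d
Over 14 days: 3.9727 × 14 = 55.618 mm

55.6 mm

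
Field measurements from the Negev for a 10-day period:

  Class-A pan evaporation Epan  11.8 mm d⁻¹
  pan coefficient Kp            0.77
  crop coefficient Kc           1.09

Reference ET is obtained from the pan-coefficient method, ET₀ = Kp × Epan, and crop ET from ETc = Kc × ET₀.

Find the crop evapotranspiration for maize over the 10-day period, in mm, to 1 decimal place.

99.0 mm

ET₀ = 0.77 × 11.8 = 9.0860 mm/d
ETc = Kc × ET₀ = 1.09 × 9.0860 = 9.9037 mm/d
Over 10 days: 9.9037 × 10 = 99.037 mm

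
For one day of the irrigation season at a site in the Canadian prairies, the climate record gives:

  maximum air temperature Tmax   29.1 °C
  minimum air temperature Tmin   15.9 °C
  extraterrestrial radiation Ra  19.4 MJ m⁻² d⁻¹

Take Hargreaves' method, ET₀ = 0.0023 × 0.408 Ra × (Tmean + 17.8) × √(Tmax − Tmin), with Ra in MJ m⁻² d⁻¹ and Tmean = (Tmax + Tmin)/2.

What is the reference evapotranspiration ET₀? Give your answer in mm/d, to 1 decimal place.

Tmean = (29.1 + 15.9)/2 = 22.50 °C
0.408 Ra = 0.408 × 19.4 = 7.9152 mm/d equivalent
ET₀ = 0.0023 × 7.9152 × (22.50 + 17.8) × √13.2 = 0.0023 × 7.9152 × 40.30 × 3.6332 = 2.6655 mm/d

2.7 mm/d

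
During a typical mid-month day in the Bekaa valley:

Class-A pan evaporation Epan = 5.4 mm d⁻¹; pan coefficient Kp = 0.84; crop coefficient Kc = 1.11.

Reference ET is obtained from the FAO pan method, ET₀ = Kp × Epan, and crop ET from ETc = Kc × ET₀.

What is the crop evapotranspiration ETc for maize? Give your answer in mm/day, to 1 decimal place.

5.0 mm/day

ET₀ = 0.84 × 5.4 = 4.5360 mm/d
ETc = Kc × ET₀ = 1.11 × 4.5360 = 5.0350 mm/d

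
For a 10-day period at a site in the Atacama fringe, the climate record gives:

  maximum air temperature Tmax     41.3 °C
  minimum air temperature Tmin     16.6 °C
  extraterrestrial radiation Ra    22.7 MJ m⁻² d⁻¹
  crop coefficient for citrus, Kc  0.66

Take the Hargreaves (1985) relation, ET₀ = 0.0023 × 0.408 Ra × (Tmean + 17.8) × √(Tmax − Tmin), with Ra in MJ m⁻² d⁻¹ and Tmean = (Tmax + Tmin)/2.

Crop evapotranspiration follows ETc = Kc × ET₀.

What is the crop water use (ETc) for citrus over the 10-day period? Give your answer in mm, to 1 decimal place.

32.7 mm

Tmean = (41.3 + 16.6)/2 = 28.95 °C
0.408 Ra = 0.408 × 22.7 = 9.2616 mm/d equivalent
ET₀ = 0.0023 × 9.2616 × (28.95 + 17.8) × √24.7 = 0.0023 × 9.2616 × 46.75 × 4.9699 = 4.9493 mm/d
ETc = Kc × ET₀ = 0.66 × 4.9493 = 3.2665 mm/d
Over 10 days: 3.2665 × 10 = 32.665 mm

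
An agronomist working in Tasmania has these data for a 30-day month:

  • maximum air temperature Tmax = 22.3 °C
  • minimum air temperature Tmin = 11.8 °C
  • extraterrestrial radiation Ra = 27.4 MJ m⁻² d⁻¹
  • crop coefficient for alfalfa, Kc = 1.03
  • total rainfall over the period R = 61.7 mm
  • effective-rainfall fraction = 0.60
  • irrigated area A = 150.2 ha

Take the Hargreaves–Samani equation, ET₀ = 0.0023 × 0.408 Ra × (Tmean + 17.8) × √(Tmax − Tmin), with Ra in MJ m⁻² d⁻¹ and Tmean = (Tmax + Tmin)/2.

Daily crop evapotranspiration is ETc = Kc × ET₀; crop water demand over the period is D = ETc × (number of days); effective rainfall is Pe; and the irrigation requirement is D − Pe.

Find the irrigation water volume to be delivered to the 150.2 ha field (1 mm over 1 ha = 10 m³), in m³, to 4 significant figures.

79160 m³

Tmean = (22.3 + 11.8)/2 = 17.05 °C
0.408 Ra = 0.408 × 27.4 = 11.1792 mm/d equivalent
ET₀ = 0.0023 × 11.1792 × (17.05 + 17.8) × √10.5 = 0.0023 × 11.1792 × 34.85 × 3.2404 = 2.9036 mm/d
ETc = Kc × ET₀ = 1.03 × 2.9036 = 2.9907 mm/d
Crop demand D = ETc × 30 d = 2.9907 × 30 = 89.721 mm
Pe = 0.60 × 61.7 = 37.020 mm
D − Pe = 89.721 − 37.020 = 52.701 mm
Volume = 52.701 mm × 150.2 ha × 10 = 79156.9 m³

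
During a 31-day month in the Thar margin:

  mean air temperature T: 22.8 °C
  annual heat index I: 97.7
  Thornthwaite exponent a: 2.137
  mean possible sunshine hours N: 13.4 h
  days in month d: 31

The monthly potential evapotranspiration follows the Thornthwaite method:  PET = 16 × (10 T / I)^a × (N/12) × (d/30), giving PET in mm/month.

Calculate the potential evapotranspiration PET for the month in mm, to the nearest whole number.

10T/I = 10 × 22.8 / 97.7 = 2.3337
(10T/I)^a = 2.3337^2.137 = 6.1166
Uncorrected PET = 16 × 6.1166 = 97.866 mm
Correction = (N/12)(d/30) = (13.4/12)(31/30) = 1.1539
PET = 97.866 × 1.1539 = 112.928 mm/month

113 mm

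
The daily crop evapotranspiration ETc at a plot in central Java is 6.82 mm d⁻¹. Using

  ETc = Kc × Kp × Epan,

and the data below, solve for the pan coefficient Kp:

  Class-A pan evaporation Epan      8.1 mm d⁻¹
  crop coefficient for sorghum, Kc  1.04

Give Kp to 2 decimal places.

0.81

ETc = Kc × Kp × Epan  ⇒  Kp = ETc / (Kc × Epan)
Kp = 6.82 / (1.04 × 8.1) = 6.82 / 8.424 = 0.8096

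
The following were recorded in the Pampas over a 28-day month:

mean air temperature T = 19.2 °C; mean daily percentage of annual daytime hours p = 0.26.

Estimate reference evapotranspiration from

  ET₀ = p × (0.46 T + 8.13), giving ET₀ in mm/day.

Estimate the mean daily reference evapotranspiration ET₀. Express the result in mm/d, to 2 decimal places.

ET₀ = 0.26 × (0.46 × 19.2 + 8.13) = 0.26 × 16.962 = 4.4101 mm/d

4.41 mm/d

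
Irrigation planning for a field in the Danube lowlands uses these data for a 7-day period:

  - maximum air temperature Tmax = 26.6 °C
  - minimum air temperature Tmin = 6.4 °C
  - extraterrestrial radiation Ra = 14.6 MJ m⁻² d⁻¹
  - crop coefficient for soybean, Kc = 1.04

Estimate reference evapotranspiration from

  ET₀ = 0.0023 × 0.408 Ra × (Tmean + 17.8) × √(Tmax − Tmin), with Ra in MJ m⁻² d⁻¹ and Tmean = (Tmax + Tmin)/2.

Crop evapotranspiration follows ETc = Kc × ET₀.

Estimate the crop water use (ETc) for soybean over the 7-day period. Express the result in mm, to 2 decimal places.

15.38 mm

Tmean = (26.6 + 6.4)/2 = 16.50 °C
0.408 Ra = 0.408 × 14.6 = 5.9568 mm/d equivalent
ET₀ = 0.0023 × 5.9568 × (16.50 + 17.8) × √20.2 = 0.0023 × 5.9568 × 34.30 × 4.4944 = 2.1121 mm/d
ETc = Kc × ET₀ = 1.04 × 2.1121 = 2.1966 mm/d
Over 7 days: 2.1966 × 7 = 15.376 mm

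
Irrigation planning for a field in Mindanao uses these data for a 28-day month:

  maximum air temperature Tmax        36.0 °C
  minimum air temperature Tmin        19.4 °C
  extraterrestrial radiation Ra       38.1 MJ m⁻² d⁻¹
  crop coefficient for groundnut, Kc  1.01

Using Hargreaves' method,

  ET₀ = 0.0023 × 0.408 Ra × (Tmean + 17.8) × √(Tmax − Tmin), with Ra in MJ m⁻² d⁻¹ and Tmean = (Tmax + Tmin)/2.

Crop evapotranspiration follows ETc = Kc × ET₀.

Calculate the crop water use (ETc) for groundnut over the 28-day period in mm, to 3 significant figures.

Tmean = (36.0 + 19.4)/2 = 27.70 °C
0.408 Ra = 0.408 × 38.1 = 15.5448 mm/d equivalent
ET₀ = 0.0023 × 15.5448 × (27.70 + 17.8) × √16.6 = 0.0023 × 15.5448 × 45.50 × 4.0743 = 6.6279 mm/d
ETc = Kc × ET₀ = 1.01 × 6.6279 = 6.6942 mm/d
Over 28 days: 6.6942 × 28 = 187.438 mm

187 mm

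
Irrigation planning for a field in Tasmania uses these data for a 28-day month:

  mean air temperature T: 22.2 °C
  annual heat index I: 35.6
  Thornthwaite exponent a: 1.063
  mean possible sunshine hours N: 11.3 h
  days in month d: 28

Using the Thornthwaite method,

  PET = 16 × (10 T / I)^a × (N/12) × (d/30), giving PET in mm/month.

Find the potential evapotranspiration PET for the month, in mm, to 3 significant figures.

98.4 mm

10T/I = 10 × 22.2 / 35.6 = 6.2360
(10T/I)^a = 6.2360^1.063 = 6.9982
Uncorrected PET = 16 × 6.9982 = 111.971 mm
Correction = (N/12)(d/30) = (11.3/12)(28/30) = 0.8789
PET = 111.971 × 0.8789 = 98.411 mm/month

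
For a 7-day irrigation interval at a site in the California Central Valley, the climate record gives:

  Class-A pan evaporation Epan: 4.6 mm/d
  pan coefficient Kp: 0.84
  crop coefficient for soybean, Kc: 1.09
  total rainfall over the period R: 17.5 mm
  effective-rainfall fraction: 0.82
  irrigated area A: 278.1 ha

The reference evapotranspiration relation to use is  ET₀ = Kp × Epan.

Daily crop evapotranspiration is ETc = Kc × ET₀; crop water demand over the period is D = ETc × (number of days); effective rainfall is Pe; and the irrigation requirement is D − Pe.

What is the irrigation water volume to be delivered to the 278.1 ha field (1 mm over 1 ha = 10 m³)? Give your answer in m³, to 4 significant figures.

42080 m³

ET₀ = 0.84 × 4.6 = 3.8640 mm/d
ETc = Kc × ET₀ = 1.09 × 3.8640 = 4.2118 mm/d
Crop demand D = ETc × 7 d = 4.2118 × 7 = 29.483 mm
Pe = 0.82 × 17.5 = 14.350 mm
D − Pe = 29.483 − 14.350 = 15.133 mm
Volume = 15.133 mm × 278.1 ha × 10 = 42084.9 m³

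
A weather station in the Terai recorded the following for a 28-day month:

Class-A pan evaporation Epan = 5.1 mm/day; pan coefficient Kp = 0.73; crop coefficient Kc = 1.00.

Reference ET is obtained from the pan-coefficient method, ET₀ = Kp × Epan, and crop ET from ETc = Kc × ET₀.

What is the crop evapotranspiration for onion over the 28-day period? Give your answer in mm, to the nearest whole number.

104 mm

ET₀ = 0.73 × 5.1 = 3.7230 mm/d
ETc = Kc × ET₀ = 1.00 × 3.7230 = 3.7230 mm/d
Over 28 days: 3.7230 × 28 = 104.244 mm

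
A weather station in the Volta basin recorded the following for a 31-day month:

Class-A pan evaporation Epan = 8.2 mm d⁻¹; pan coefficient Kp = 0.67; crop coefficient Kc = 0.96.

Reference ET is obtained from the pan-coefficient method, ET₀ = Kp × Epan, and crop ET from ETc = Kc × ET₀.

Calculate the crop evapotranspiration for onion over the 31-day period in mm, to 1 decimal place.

163.5 mm

ET₀ = 0.67 × 8.2 = 5.4940 mm/d
ETc = Kc × ET₀ = 0.96 × 5.4940 = 5.2742 mm/d
Over 31 days: 5.2742 × 31 = 163.500 mm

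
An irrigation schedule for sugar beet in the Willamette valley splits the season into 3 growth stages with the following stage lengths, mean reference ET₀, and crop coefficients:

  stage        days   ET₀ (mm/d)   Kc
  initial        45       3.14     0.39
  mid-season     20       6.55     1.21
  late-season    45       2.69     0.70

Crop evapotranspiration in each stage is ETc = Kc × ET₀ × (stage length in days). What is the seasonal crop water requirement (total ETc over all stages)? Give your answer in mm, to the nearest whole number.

initial: 0.39 × 3.14 × 45 = 55.11 mm
mid-season: 1.21 × 6.55 × 20 = 158.51 mm
late-season: 0.70 × 2.69 × 45 = 84.74 mm
Seasonal total = 298.36 mm

298 mm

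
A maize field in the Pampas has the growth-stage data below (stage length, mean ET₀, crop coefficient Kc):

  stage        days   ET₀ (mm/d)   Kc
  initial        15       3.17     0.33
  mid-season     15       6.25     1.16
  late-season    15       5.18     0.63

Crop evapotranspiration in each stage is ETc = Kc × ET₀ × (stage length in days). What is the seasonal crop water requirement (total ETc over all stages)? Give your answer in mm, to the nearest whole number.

initial: 0.33 × 3.17 × 15 = 15.69 mm
mid-season: 1.16 × 6.25 × 15 = 108.75 mm
late-season: 0.63 × 5.18 × 15 = 48.95 mm
Seasonal total = 173.39 mm

173 mm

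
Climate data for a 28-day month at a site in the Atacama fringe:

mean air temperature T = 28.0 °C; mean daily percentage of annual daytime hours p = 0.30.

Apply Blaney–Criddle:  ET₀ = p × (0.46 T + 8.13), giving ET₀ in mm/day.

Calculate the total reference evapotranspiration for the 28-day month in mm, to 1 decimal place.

ET₀ = 0.30 × (0.46 × 28.0 + 8.13) = 0.30 × 21.010 = 6.3030 mm/d
Monthly total = 6.3030 × 28 = 176.484 mm

176.5 mm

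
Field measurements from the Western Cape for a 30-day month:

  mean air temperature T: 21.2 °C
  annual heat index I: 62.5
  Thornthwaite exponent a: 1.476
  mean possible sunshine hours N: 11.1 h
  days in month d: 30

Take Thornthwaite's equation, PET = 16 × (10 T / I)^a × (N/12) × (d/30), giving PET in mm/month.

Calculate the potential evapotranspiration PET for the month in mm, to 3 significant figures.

10T/I = 10 × 21.2 / 62.5 = 3.3920
(10T/I)^a = 3.3920^1.476 = 6.0667
Uncorrected PET = 16 × 6.0667 = 97.067 mm
Correction = (N/12)(d/30) = (11.1/12)(30/30) = 0.9250
PET = 97.067 × 0.9250 = 89.787 mm/month

89.8 mm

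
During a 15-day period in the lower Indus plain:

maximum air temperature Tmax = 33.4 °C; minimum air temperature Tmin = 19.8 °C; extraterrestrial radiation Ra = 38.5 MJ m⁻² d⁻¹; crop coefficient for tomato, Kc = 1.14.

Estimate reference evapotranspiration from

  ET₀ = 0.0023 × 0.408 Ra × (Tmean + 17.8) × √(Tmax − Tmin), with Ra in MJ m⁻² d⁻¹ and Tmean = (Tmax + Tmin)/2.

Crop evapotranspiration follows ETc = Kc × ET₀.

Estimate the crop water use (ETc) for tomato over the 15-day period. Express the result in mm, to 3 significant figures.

Tmean = (33.4 + 19.8)/2 = 26.60 °C
0.408 Ra = 0.408 × 38.5 = 15.7080 mm/d equivalent
ET₀ = 0.0023 × 15.7080 × (26.60 + 17.8) × √13.6 = 0.0023 × 15.7080 × 44.40 × 3.6878 = 5.9156 mm/d
ETc = Kc × ET₀ = 1.14 × 5.9156 = 6.7438 mm/d
Over 15 days: 6.7438 × 15 = 101.157 mm

101 mm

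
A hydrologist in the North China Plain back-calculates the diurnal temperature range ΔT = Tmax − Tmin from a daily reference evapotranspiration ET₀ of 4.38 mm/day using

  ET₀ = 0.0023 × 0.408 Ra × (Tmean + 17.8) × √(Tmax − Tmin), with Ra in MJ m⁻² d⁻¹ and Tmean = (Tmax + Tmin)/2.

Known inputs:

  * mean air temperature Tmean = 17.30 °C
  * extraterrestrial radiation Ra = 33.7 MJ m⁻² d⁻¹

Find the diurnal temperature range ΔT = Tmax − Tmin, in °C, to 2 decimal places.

15.57 °C

√ΔT = ET₀ / [0.0023 × 0.408 × Ra × (Tmean+17.8)] = 4.38 / (0.0023 × 13.7496 × 35.10) = 3.9459
ΔT = 3.9459² = 15.570 °C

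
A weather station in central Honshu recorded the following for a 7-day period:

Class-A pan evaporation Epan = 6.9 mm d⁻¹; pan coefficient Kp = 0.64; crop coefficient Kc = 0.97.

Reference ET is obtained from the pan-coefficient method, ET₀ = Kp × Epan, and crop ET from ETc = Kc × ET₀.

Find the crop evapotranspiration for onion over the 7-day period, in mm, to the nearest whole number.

30 mm

ET₀ = 0.64 × 6.9 = 4.4160 mm/d
ETc = Kc × ET₀ = 0.97 × 4.4160 = 4.2835 mm/d
Over 7 days: 4.2835 × 7 = 29.985 mm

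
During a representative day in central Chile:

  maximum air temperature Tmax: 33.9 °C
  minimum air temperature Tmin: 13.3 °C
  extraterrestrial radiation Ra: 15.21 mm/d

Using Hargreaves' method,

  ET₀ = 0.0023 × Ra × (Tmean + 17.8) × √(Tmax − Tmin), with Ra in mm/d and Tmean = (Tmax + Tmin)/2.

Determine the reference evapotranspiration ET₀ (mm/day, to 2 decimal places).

Tmean = (33.9 + 13.3)/2 = 23.60 °C
ET₀ = 0.0023 × 15.21 × (23.60 + 17.8) × √20.6 = 0.0023 × 15.21 × 41.40 × 4.5387 = 6.5734 mm/d

6.57 mm/day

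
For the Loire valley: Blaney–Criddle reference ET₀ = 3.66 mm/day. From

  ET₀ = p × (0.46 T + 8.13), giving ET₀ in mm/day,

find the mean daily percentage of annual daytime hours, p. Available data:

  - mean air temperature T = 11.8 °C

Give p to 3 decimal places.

0.270

p = ET₀ / (0.46 T + 8.13) = 3.66 / (0.46 × 11.8 + 8.13) = 3.66 / 13.558 = 0.2700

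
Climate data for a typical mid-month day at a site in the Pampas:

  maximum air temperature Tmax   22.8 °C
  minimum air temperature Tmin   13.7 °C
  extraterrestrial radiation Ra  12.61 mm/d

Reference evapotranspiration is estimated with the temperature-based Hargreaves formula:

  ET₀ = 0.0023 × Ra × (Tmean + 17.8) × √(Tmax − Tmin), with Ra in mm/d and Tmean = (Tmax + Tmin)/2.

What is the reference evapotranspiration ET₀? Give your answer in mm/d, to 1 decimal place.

3.2 mm/d

Tmean = (22.8 + 13.7)/2 = 18.25 °C
ET₀ = 0.0023 × 12.61 × (18.25 + 17.8) × √9.1 = 0.0023 × 12.61 × 36.05 × 3.0166 = 3.1540 mm/d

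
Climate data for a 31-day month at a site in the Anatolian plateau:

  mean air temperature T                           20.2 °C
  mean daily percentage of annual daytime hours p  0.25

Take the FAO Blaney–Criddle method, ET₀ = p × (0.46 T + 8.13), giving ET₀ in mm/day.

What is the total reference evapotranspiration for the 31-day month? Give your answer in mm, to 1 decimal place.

ET₀ = 0.25 × (0.46 × 20.2 + 8.13) = 0.25 × 17.422 = 4.3555 mm/d
Monthly total = 4.3555 × 31 = 135.021 mm

135.0 mm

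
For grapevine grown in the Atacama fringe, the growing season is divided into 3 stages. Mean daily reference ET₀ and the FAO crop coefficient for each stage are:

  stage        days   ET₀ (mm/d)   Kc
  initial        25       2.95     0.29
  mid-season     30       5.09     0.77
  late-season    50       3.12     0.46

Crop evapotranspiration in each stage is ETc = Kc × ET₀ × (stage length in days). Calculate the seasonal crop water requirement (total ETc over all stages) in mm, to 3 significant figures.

211 mm

initial: 0.29 × 2.95 × 25 = 21.39 mm
mid-season: 0.77 × 5.09 × 30 = 117.58 mm
late-season: 0.46 × 3.12 × 50 = 71.76 mm
Seasonal total = 210.73 mm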